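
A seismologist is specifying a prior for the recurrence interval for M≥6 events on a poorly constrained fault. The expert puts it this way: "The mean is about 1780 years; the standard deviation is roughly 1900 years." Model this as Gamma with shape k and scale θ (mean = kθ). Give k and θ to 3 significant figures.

k ≈ 0.878, θ ≈ 2030

For Gamma(k, scale θ): mean = kθ, variance = kθ², so CV = 1/√k.
CV = SD/mean = 1900/1780 = 1.067, hence k = 1/CV² = 0.878.
Then θ = mean/k = 1780/0.878 = 2030.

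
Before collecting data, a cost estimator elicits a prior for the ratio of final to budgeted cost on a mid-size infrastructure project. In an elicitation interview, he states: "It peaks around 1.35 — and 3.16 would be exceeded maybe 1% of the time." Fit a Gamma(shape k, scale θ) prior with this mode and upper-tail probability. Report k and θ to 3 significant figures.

Gamma(k,θ) with k>1 has mode (k−1)θ, so θ = 1.35/(k−1).
Need P(X < 3.16) = 0.99 with θ tied to k this way. Start at k = 2, θ = 1.35: P(X<3.16) ≈ 0.678.
Too low — raise k to concentrate. Iterating converges to k ≈ 7.58.
Then θ = 1.35/(7.58−1) ≈ 0.205.

k ≈ 7.58, θ ≈ 0.205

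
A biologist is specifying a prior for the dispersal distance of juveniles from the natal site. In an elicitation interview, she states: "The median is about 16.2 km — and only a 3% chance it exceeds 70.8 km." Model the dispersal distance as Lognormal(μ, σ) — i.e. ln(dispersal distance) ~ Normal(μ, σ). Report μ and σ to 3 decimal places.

If T ~ Lognormal(μ,σ) then ln T ~ Normal(μ,σ), so the p-quantile of ln T is μ + z_p·σ.
ln(16.2) = 2.785 and ln(70.8) = 4.26; z_{0.5} = 0, z_{0.97} = 1.881.
σ = (4.26 − 2.785)/(1.881 − (0)) = 0.784.
μ = 2.785 − (0)·0.784 = 2.785.

μ ≈ 2.785, σ ≈ 0.784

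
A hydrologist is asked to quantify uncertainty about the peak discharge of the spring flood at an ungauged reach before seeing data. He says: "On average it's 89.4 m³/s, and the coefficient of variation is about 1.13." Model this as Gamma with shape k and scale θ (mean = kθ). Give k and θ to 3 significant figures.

For Gamma(k, scale θ): mean = kθ, variance = kθ², so CV = 1/√k.
CV = 1.13, hence k = 1/CV² = 0.783.
Then θ = mean/k = 89.4/0.783 = 114.

k ≈ 0.783, θ ≈ 114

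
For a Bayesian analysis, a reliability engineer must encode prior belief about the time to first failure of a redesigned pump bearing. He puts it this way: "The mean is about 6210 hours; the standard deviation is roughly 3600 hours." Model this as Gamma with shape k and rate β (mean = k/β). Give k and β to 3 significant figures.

k ≈ 2.98, β ≈ 0.000479

For Gamma(k, rate β): mean = k/β, variance = k/β², so CV = 1/√k.
CV = SD/mean = 3600/6210 = 0.5797, hence k = 1/CV² = 2.98.
Then β = k/mean = 2.98/6210 = 0.000479.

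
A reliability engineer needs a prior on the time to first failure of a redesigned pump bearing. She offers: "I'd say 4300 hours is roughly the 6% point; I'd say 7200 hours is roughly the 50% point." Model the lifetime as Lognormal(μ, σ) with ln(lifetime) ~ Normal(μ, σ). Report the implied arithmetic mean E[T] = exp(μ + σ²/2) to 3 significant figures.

E[T] ≈ 7610 hours

If T ~ Lognormal(μ,σ) then ln T ~ Normal(μ,σ), so the p-quantile of ln T is μ + z_p·σ.
ln(4300) = 8.366 and ln(7200) = 8.882; z_{0.06} = -1.555, z_{0.5} = 0.
σ = (8.882 − 8.366)/(0 − (-1.555)) = 0.332.
μ = 8.366 − (-1.555)·0.332 = 8.882.
E[T] = exp(μ + σ²/2) = exp(8.882 + 0.0550) = 7610 hours.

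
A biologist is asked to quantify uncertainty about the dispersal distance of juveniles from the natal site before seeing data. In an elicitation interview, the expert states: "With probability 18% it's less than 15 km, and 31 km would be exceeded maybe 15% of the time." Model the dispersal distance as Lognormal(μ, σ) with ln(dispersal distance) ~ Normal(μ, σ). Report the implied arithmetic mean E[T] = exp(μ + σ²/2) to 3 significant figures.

E[T] ≈ 22.6 km

If T ~ Lognormal(μ,σ) then ln T ~ Normal(μ,σ), so the p-quantile of ln T is μ + z_p·σ.
ln(15) = 2.708 and ln(31) = 3.434; z_{0.18} = -0.9154, z_{0.85} = 1.036.
σ = (3.434 − 2.708)/(1.036 − (-0.9154)) = 0.372.
μ = 2.708 − (-0.9154)·0.372 = 3.049.
E[T] = exp(μ + σ²/2) = exp(3.049 + 0.0692) = 22.6 km.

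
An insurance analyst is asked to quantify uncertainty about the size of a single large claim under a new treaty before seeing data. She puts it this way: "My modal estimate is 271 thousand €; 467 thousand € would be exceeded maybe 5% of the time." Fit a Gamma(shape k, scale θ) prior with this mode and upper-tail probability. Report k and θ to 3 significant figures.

Gamma(k,θ) with k>1 has mode (k−1)θ, so θ = 271/(k−1).
Need P(X < 467) = 0.95 with θ tied to k this way. Start at k = 2, θ = 271: P(X<467) ≈ 0.514.
Too low — raise k to concentrate. Iterating converges to k ≈ 10.4.
Then θ = 271/(10.4−1) ≈ 28.8.

k ≈ 10.4, θ ≈ 28.8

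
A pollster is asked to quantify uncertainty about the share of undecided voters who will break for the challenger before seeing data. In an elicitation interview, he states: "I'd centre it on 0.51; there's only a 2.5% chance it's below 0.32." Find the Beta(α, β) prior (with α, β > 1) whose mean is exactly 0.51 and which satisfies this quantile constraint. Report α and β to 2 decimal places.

With mean 0.51 fixed, write α = 0.51s, β = 0.49s where s = α+β.
Need P(θ < 0.32) = 0.025 under Beta(0.51s, 0.49s). Normal approximation: (q−m)/√(m(1−m)/s) ≈ z_{0.025} = -1.96, so s ≈ 0.51·0.49·(-1.96)²/(0.32−0.51)² = 26.6.
At s = 26.6: P(θ<0.32) ≈ 0.022. Adjusting to match 0.025 gives s ≈ 25.32.
So α = 0.51·25.32 ≈ 12.91, β = 0.49·25.32 ≈ 12.41.

α ≈ 12.91, β ≈ 12.41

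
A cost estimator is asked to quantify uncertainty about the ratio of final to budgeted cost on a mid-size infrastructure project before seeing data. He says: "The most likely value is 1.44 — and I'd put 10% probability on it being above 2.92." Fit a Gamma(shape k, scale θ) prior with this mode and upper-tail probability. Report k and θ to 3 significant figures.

Gamma(k,θ) with k>1 has mode (k−1)θ, so θ = 1.44/(k−1).
Need P(X < 2.92) = 0.9 with θ tied to k this way. Start at k = 2, θ = 1.44: P(X<2.92) ≈ 0.601.
Too low — raise k to concentrate. Iterating converges to k ≈ 4.84.
Then θ = 1.44/(4.84−1) ≈ 0.375.

k ≈ 4.84, θ ≈ 0.375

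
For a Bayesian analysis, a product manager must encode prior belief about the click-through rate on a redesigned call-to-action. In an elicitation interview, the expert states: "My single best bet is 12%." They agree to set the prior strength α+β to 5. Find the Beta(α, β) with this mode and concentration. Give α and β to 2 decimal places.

α = 1.36, β = 3.64

For α,β > 1 the Beta mode is (α−1)/(α+β−2). With α+β = 5, the mode is (α−1)/3.
Set (α−1)/3 = 0.12 → α = 1 + 0.12·3 = 1.36.
β = 5 − α = 3.64.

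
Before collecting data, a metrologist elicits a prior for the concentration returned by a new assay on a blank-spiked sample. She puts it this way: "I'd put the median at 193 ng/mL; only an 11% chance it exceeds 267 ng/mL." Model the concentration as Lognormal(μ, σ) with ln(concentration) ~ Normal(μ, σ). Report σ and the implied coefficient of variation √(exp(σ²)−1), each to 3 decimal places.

σ ≈ 0.265, CV ≈ 0.269

If T ~ Lognormal(μ,σ) then ln T ~ Normal(μ,σ), so the p-quantile of ln T is μ + z_p·σ.
ln(193) = 5.263 and ln(267) = 5.587; z_{0.5} = 0, z_{0.89} = 1.227.
σ = (5.587 − 5.263)/(1.227 − (0)) = 0.265.
μ = 5.263 − (0)·0.265 = 5.263.
CV = √(exp(σ²)−1) = √(exp(0.0700)−1) = 0.269.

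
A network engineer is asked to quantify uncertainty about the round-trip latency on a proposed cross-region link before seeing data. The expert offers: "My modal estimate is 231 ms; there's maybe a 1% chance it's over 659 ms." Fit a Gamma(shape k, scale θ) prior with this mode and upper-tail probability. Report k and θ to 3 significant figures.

k ≈ 5.15, θ ≈ 55.7

Gamma(k,θ) with k>1 has mode (k−1)θ, so θ = 231/(k−1).
Need P(X < 659) = 0.99 with θ tied to k this way. Start at k = 2, θ = 231: P(X<659) ≈ 0.778.
Too low — raise k to concentrate. Iterating converges to k ≈ 5.15.
Then θ = 231/(5.15−1) ≈ 55.7.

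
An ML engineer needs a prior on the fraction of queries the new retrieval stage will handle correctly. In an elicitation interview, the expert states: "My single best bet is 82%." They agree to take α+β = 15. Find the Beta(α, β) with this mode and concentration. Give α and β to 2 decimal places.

α = 11.66, β = 3.34

For α,β > 1 the Beta mode is (α−1)/(α+β−2). With α+β = 15, the mode is (α−1)/13.
Set (α−1)/13 = 0.82 → α = 1 + 0.82·13 = 11.66.
β = 15 − α = 3.34.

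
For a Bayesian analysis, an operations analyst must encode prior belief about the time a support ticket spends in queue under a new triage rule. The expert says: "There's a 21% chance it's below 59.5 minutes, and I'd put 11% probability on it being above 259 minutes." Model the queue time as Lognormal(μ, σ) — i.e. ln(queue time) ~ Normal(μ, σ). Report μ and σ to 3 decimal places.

If T ~ Lognormal(μ,σ) then ln T ~ Normal(μ,σ), so the p-quantile of ln T is μ + z_p·σ.
ln(59.5) = 4.086 and ln(259) = 5.557; z_{0.21} = -0.8064, z_{0.89} = 1.227.
σ = (5.557 − 4.086)/(1.227 − (-0.8064)) = 0.724.
μ = 4.086 − (-0.8064)·0.724 = 4.669.

μ ≈ 4.669, σ ≈ 0.724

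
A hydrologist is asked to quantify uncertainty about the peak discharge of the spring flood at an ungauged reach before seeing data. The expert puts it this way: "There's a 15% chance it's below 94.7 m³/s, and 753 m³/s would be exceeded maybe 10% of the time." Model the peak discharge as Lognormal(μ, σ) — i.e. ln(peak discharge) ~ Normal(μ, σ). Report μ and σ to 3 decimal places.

If T ~ Lognormal(μ,σ) then ln T ~ Normal(μ,σ), so the p-quantile of ln T is μ + z_p·σ.
ln(94.7) = 4.551 and ln(753) = 6.624; z_{0.15} = -1.036, z_{0.9} = 1.282.
σ = (6.624 − 4.551)/(1.282 − (-1.036)) = 0.894.
μ = 4.551 − (-1.036)·0.894 = 5.478.

μ ≈ 5.478, σ ≈ 0.894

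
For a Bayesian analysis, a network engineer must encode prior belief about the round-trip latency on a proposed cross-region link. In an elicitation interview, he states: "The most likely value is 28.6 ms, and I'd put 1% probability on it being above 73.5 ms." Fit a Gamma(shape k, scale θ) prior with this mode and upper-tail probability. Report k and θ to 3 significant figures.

Gamma(k,θ) with k>1 has mode (k−1)θ, so θ = 28.6/(k−1).
Need P(X < 73.5) = 0.99 with θ tied to k this way. Start at k = 2, θ = 28.6: P(X<73.5) ≈ 0.727.
Too low — raise k to concentrate. Iterating converges to k ≈ 6.24.
Then θ = 28.6/(6.24−1) ≈ 5.46.

k ≈ 6.24, θ ≈ 5.46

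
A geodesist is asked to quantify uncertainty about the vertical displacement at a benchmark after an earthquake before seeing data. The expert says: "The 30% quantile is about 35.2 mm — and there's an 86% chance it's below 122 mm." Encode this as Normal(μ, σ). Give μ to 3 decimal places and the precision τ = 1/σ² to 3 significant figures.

The p-quantile of Normal(μ,σ) is μ + z_p·σ, with z_{0.3} = -0.5244 and z_{0.86} = 1.08.
Eliminate σ: μ = (z₂·x₁ − z₁·x₂)/(z₂ − z₁) = (1.08·35.2 − (-0.5244)·122)/1.605 = 63.565.
Then σ = (x₂ − x₁)/(z₂ − z₁) = (122 − 35.2)/1.605 = 54.090.
Precision τ = 1/σ² = 1/54.09² = 0.000342.

μ = 63.565, τ = 0.000342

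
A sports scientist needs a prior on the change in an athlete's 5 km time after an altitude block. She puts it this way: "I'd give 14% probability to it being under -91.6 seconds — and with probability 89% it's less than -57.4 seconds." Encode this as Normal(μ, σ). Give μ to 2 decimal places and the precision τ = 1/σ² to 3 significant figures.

The p-quantile of Normal(μ,σ) is μ + z_p·σ, with z_{0.14} = -1.08 and z_{0.89} = 1.227.
Eliminate σ: μ = (z₂·x₁ − z₁·x₂)/(z₂ − z₁) = (1.227·-91.6 − (-1.08)·-57.4)/2.307 = -75.58.
Then σ = (x₂ − x₁)/(z₂ − z₁) = (-57.4 − -91.6)/2.307 = 14.83.
Precision τ = 1/σ² = 1/14.83² = 0.00455.

μ = -75.58, τ = 0.00455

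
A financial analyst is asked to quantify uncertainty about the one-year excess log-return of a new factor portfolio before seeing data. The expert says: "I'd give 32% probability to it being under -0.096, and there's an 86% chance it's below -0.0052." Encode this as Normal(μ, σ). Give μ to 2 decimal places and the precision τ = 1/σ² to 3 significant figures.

For Normal(μ,σ), the p-quantile is μ + z_p·σ. Here z_{0.32} = -0.4677, z_{0.86} = 1.08.
So -0.096 = μ − 0.4677σ and -0.0052 = μ + 1.08σ.
Subtracting: σ = (-0.0052 − -0.096)/(1.08 − (-0.4677)) = 0.06.
Then μ = -0.096 − (-0.4677)·0.06 = -0.07.
Precision τ = 1/σ² = 1/0.05866² = 291.

μ = -0.07, τ = 291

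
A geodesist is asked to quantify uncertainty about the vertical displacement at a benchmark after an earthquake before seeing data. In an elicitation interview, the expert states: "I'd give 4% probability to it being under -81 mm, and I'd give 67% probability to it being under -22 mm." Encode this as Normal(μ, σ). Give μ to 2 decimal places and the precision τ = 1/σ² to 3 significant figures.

μ = -33.85, τ = 0.00138

For Normal(μ,σ), the p-quantile is μ + z_p·σ. Here z_{0.04} = -1.751, z_{0.67} = 0.4399.
So -81 = μ − 1.751σ and -22 = μ + 0.4399σ.
Subtracting: σ = (-22 − -81)/(0.4399 − (-1.751)) = 26.93.
Then μ = -81 − (-1.751)·26.93 = -33.85.
Precision τ = 1/σ² = 1/26.93² = 0.00138.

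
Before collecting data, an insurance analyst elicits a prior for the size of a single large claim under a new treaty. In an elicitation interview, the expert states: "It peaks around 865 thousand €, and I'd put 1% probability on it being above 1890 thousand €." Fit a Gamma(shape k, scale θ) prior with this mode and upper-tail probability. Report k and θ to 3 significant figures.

Gamma(k,θ) with k>1 has mode (k−1)θ, so θ = 865/(k−1).
Need P(X < 1890) = 0.99 with θ tied to k this way. Start at k = 2, θ = 865: P(X<1890) ≈ 0.642.
Too low — raise k to concentrate. Iterating converges to k ≈ 8.9.
Then θ = 865/(8.9−1) ≈ 109.

k ≈ 8.9, θ ≈ 109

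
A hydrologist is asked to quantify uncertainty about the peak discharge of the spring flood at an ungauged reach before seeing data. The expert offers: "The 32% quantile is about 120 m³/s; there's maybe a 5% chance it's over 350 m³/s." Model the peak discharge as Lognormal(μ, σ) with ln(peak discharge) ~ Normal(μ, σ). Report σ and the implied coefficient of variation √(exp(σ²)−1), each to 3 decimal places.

σ ≈ 0.507, CV ≈ 0.541

If T ~ Lognormal(μ,σ) then ln T ~ Normal(μ,σ), so the p-quantile of ln T is μ + z_p·σ.
ln(120) = 4.787 and ln(350) = 5.858; z_{0.32} = -0.4677, z_{0.95} = 1.645.
σ = (5.858 − 4.787)/(1.645 − (-0.4677)) = 0.507.
μ = 4.787 − (-0.4677)·0.507 = 5.024.
CV = √(exp(σ²)−1) = √(exp(0.2568)−1) = 0.541.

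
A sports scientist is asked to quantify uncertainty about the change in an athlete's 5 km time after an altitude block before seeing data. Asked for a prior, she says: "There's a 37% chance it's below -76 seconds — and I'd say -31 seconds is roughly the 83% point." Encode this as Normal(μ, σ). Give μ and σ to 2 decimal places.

For Normal(μ,σ), the p-quantile is μ + z_p·σ. Here z_{0.37} = -0.3319, z_{0.83} = 0.9542.
So -76 = μ − 0.3319σ and -31 = μ + 0.9542σ.
Subtracting: σ = (-31 − -76)/(0.9542 − (-0.3319)) = 34.99.
Then μ = -76 − (-0.3319)·34.99 = -64.39.

μ = -64.39, σ = 34.99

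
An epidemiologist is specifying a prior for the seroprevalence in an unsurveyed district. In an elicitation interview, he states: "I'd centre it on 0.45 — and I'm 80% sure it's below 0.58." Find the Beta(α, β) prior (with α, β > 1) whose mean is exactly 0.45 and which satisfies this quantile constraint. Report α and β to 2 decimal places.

α ≈ 4.66, β ≈ 5.70

With mean 0.45 fixed, write α = 0.45s, β = 0.55s where s = α+β.
Need P(θ < 0.58) = 0.8 under Beta(0.45s, 0.55s). Normal approximation: (q−m)/√(m(1−m)/s) ≈ z_{0.8} = 0.842, so s ≈ 0.45·0.55·(0.842)²/(0.58−0.45)² = 10.4.
At s = 10.4: P(θ<0.58) ≈ 0.800. Adjusting to match 0.8 gives s ≈ 10.36.
So α = 0.45·10.36 ≈ 4.66, β = 0.55·10.36 ≈ 5.70.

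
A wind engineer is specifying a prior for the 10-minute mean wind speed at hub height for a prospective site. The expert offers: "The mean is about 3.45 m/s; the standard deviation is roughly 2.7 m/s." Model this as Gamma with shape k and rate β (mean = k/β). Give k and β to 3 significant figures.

k ≈ 1.63, β ≈ 0.473

For Gamma(k, rate β): mean = k/β, variance = k/β², so CV = 1/√k.
CV = SD/mean = 2.7/3.45 = 0.7826, hence k = 1/CV² = 1.63.
Then β = k/mean = 1.63/3.45 = 0.473.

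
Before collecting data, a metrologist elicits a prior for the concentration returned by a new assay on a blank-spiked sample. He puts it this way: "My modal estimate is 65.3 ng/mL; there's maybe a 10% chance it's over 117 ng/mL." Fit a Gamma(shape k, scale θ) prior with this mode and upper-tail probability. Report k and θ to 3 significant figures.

Gamma(k,θ) with k>1 has mode (k−1)θ, so θ = 65.3/(k−1).
Need P(X < 117) = 0.9 with θ tied to k this way. Start at k = 2, θ = 65.3: P(X<117) ≈ 0.535.
Too low — raise k to concentrate. Iterating converges to k ≈ 6.6.
Then θ = 65.3/(6.6−1) ≈ 11.7.

k ≈ 6.6, θ ≈ 11.7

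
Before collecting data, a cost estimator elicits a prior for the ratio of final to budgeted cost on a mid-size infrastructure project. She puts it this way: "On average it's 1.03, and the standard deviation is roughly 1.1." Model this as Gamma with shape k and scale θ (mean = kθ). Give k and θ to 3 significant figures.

For Gamma(k, scale θ): mean = kθ, variance = kθ², so CV = 1/√k.
CV = SD/mean = 1.1/1.03 = 1.068, hence k = 1/CV² = 0.877.
Then θ = mean/k = 1.03/0.877 = 1.17.

k ≈ 0.877, θ ≈ 1.17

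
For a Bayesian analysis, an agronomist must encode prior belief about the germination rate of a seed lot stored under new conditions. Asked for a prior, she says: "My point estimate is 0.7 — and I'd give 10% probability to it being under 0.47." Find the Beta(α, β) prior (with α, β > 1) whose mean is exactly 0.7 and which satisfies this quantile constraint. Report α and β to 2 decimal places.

α ≈ 4.78, β ≈ 2.05

With mean 0.7 fixed, write α = 0.7s, β = 0.3s where s = α+β.
Need P(θ < 0.47) = 0.1 under Beta(0.7s, 0.3s). Normal approximation: (q−m)/√(m(1−m)/s) ≈ z_{0.1} = -1.28, so s ≈ 0.7·0.3·(-1.28)²/(0.47−0.7)² = 6.5.
At s = 6.5: P(θ<0.47) ≈ 0.105. Adjusting to match 0.1 gives s ≈ 6.83.
So α = 0.7·6.83 ≈ 4.78, β = 0.3·6.83 ≈ 2.05.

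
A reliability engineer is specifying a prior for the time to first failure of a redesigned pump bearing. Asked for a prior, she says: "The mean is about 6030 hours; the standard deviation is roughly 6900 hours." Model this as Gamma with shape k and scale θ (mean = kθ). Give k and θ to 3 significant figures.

For Gamma(k, scale θ): mean = kθ, variance = kθ², so CV = 1/√k.
CV = SD/mean = 6900/6030 = 1.144, hence k = 1/CV² = 0.764.
Then θ = mean/k = 6030/0.764 = 7900.

k ≈ 0.764, θ ≈ 7900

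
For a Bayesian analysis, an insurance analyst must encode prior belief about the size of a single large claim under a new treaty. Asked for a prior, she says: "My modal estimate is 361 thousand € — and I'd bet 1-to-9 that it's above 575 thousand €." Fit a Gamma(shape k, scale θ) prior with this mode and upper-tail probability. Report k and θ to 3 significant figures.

Gamma(k,θ) with k>1 has mode (k−1)θ, so θ = 361/(k−1).
Need P(X < 575) = 0.9 with θ tied to k this way. Start at k = 2, θ = 361: P(X<575) ≈ 0.473.
Too low — raise k to concentrate. Iterating converges to k ≈ 9.66.
Then θ = 361/(9.66−1) ≈ 41.7.

k ≈ 9.66, θ ≈ 41.7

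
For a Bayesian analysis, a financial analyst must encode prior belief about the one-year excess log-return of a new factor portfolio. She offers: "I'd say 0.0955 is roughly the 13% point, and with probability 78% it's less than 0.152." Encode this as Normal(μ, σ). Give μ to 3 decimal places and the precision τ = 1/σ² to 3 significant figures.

μ = 0.129, τ = 1130

The p-quantile of Normal(μ,σ) is μ + z_p·σ, with z_{0.13} = -1.126 and z_{0.78} = 0.7722.
Eliminate σ: μ = (z₂·x₁ − z₁·x₂)/(z₂ − z₁) = (0.7722·0.0955 − (-1.126)·0.152)/1.899 = 0.129.
Then σ = (x₂ − x₁)/(z₂ − z₁) = (0.152 − 0.0955)/1.899 = 0.030.
Precision τ = 1/σ² = 1/0.02976² = 1130.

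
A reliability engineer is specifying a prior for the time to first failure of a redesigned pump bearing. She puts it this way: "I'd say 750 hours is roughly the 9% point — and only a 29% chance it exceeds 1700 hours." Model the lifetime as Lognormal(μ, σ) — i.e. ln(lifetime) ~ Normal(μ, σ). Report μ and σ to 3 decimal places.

If T ~ Lognormal(μ,σ) then ln T ~ Normal(μ,σ), so the p-quantile of ln T is μ + z_p·σ.
ln(750) = 6.62 and ln(1700) = 7.438; z_{0.09} = -1.341, z_{0.71} = 0.5534.
σ = (7.438 − 6.62)/(0.5534 − (-1.341)) = 0.432.
μ = 6.62 − (-1.341)·0.432 = 7.199.

μ ≈ 7.199, σ ≈ 0.432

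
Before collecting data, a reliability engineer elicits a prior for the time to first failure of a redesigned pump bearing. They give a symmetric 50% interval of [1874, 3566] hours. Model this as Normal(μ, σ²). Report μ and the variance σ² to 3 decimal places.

A symmetric 50% interval runs μ ± z·σ with z = 0.6745.
Half-width = 846, so σ = 846/0.6745 = 1254.2815 and σ² = 1573222.023.
μ is the interval midpoint, 2720.000.

μ = 2720.000, σ² = 1573222.023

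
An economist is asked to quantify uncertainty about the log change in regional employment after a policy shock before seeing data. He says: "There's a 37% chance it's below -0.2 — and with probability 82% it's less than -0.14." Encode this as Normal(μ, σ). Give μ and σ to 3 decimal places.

For Normal(μ,σ), the p-quantile is μ + z_p·σ. Here z_{0.37} = -0.3319, z_{0.82} = 0.9154.
So -0.2 = μ − 0.3319σ and -0.14 = μ + 0.9154σ.
Subtracting: σ = (-0.14 − -0.2)/(0.9154 − (-0.3319)) = 0.048.
Then μ = -0.2 − (-0.3319)·0.048 = -0.184.

μ = -0.184, σ = 0.048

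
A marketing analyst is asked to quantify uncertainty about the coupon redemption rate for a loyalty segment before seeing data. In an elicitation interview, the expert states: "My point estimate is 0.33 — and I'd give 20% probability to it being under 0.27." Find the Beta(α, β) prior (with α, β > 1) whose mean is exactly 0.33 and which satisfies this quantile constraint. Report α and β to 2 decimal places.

α ≈ 14.69, β ≈ 29.83

With mean 0.33 fixed, write α = 0.33s, β = 0.67s where s = α+β.
Need P(θ < 0.27) = 0.2 under Beta(0.33s, 0.67s). Normal approximation: (q−m)/√(m(1−m)/s) ≈ z_{0.2} = -0.842, so s ≈ 0.33·0.67·(-0.842)²/(0.27−0.33)² = 43.5.
At s = 43.5: P(θ<0.27) ≈ 0.203. Adjusting to match 0.2 gives s ≈ 44.52.
So α = 0.33·44.52 ≈ 14.69, β = 0.67·44.52 ≈ 29.83.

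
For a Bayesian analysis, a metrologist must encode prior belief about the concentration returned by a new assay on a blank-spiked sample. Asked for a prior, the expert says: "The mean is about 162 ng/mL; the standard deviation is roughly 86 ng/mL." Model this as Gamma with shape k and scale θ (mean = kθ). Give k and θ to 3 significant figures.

k ≈ 3.55, θ ≈ 45.7

For Gamma(k, scale θ): mean = kθ, variance = kθ², so CV = 1/√k.
CV = SD/mean = 86/162 = 0.5309, hence k = 1/CV² = 3.55.
Then θ = mean/k = 162/3.55 = 45.7.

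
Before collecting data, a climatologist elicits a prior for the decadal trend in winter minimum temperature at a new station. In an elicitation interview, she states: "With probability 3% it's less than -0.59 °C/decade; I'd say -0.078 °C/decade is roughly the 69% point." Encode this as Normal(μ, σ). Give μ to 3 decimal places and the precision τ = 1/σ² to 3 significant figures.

For Normal(μ,σ), the p-quantile is μ + z_p·σ. Here z_{0.03} = -1.881, z_{0.69} = 0.4959.
So -0.59 = μ − 1.881σ and -0.078 = μ + 0.4959σ.
Subtracting: σ = (-0.078 − -0.59)/(0.4959 − (-1.881)) = 0.215.
Then μ = -0.59 − (-1.881)·0.215 = -0.185.
Precision τ = 1/σ² = 1/0.2154² = 21.5.

μ = -0.185, τ = 21.5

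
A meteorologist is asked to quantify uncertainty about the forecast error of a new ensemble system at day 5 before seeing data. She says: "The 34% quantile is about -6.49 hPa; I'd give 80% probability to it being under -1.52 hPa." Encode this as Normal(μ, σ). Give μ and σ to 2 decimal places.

μ = -4.86, σ = 3.96

The p-quantile of Normal(μ,σ) is μ + z_p·σ, with z_{0.34} = -0.4125 and z_{0.8} = 0.8416.
Eliminate σ: μ = (z₂·x₁ − z₁·x₂)/(z₂ − z₁) = (0.8416·-6.49 − (-0.4125)·-1.52)/1.254 = -4.86.
Then σ = (x₂ − x₁)/(z₂ − z₁) = (-1.52 − -6.49)/1.254 = 3.96.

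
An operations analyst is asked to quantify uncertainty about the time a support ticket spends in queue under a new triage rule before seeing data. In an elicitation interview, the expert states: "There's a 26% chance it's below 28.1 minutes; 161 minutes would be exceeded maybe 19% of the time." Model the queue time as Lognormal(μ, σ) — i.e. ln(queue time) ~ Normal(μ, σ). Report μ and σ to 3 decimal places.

μ ≈ 4.074, σ ≈ 1.148

If T ~ Lognormal(μ,σ) then ln T ~ Normal(μ,σ), so the p-quantile of ln T is μ + z_p·σ.
ln(28.1) = 3.336 and ln(161) = 5.081; z_{0.26} = -0.6433, z_{0.81} = 0.8779.
σ = (5.081 − 3.336)/(0.8779 − (-0.6433)) = 1.148.
μ = 3.336 − (-0.6433)·1.148 = 4.074.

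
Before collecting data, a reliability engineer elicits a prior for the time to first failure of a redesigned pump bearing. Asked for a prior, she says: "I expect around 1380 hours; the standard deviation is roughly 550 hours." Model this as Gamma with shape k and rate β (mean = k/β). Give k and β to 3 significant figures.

For Gamma(k, rate β): mean = k/β, variance = k/β², so CV = 1/√k.
CV = SD/mean = 550/1380 = 0.3986, hence k = 1/CV² = 6.3.
Then β = k/mean = 6.3/1380 = 0.00456.

k ≈ 6.3, β ≈ 0.00456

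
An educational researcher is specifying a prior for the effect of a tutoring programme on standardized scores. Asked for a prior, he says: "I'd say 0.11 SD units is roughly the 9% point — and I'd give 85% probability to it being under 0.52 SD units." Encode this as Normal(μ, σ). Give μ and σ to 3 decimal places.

μ = 0.341, σ = 0.172

For Normal(μ,σ), the p-quantile is μ + z_p·σ. Here z_{0.09} = -1.341, z_{0.85} = 1.036.
So 0.11 = μ − 1.341σ and 0.52 = μ + 1.036σ.
Subtracting: σ = (0.52 − 0.11)/(1.036 − (-1.341)) = 0.172.
Then μ = 0.11 − (-1.341)·0.172 = 0.341.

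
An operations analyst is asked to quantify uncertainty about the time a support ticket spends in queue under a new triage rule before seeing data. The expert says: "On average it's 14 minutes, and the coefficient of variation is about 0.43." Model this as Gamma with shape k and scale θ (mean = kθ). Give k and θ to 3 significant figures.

k ≈ 5.41, θ ≈ 2.59

For Gamma(k, scale θ): mean = kθ, variance = kθ², so CV = 1/√k.
CV = 0.43, hence k = 1/CV² = 5.41.
Then θ = mean/k = 14/5.41 = 2.59.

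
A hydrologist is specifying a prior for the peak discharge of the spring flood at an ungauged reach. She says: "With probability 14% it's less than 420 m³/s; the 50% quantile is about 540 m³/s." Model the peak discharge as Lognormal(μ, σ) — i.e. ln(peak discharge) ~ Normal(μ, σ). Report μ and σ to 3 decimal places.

μ ≈ 6.292, σ ≈ 0.233

If T ~ Lognormal(μ,σ) then ln T ~ Normal(μ,σ), so the p-quantile of ln T is μ + z_p·σ.
ln(420) = 6.04 and ln(540) = 6.292; z_{0.14} = -1.08, z_{0.5} = 0.
σ = (6.292 − 6.04)/(0 − (-1.08)) = 0.233.
μ = 6.04 − (-1.08)·0.233 = 6.292.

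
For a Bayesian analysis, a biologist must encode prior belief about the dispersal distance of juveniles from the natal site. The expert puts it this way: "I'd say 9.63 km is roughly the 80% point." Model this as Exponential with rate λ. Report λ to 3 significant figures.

λ ≈ 0.167

P(T < 9.63) = 1 − e^(−λ·9.63) = 0.8, so λ = −ln(1−0.8)/9.63 = −ln(0.2)/9.63 = 0.167.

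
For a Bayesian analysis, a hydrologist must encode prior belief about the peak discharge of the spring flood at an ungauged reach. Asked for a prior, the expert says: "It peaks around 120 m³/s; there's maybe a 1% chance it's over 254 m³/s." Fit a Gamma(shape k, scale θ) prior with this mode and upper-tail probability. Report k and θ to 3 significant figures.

k ≈ 9.64, θ ≈ 13.9

Gamma(k,θ) with k>1 has mode (k−1)θ, so θ = 120/(k−1).
Need P(X < 254) = 0.99 with θ tied to k this way. Start at k = 2, θ = 120: P(X<254) ≈ 0.625.
Too low — raise k to concentrate. Iterating converges to k ≈ 9.64.
Then θ = 120/(9.64−1) ≈ 13.9.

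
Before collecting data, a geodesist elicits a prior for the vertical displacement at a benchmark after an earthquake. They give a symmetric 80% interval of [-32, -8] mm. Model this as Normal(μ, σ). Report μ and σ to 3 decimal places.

μ = -20.000, σ = 9.364

A symmetric 80% interval runs μ ± z·σ with z = 1.282.
Half-width = 12, so σ = 12/1.282 = 9.364.
μ is the interval midpoint, -20.000.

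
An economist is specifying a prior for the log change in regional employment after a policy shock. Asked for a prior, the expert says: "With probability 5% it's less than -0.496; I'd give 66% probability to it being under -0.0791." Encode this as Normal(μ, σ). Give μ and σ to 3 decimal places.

The p-quantile of Normal(μ,σ) is μ + z_p·σ, with z_{0.05} = -1.645 and z_{0.66} = 0.4125.
Eliminate σ: μ = (z₂·x₁ − z₁·x₂)/(z₂ − z₁) = (0.4125·-0.496 − (-1.645)·-0.0791)/2.057 = -0.163.
Then σ = (x₂ − x₁)/(z₂ − z₁) = (-0.0791 − -0.496)/2.057 = 0.203.

μ = -0.163, σ = 0.203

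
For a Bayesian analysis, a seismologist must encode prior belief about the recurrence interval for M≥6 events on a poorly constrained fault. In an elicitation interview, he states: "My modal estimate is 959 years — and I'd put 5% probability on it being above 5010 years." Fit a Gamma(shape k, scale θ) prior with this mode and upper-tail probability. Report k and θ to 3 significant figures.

k ≈ 1.87, θ ≈ 1110

Gamma(k,θ) with k>1 has mode (k−1)θ, so θ = 959/(k−1).
Need P(X < 5010) = 0.95 with θ tied to k this way. Start at k = 2, θ = 959: P(X<5010) ≈ 0.966.
Too high — lower k to spread out. Iterating converges to k ≈ 1.87.
Then θ = 959/(1.87−1) ≈ 1110.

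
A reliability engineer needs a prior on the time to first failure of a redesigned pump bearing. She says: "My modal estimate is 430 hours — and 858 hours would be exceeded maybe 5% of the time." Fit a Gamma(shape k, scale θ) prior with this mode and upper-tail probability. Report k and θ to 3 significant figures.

k ≈ 6.81, θ ≈ 74

Gamma(k,θ) with k>1 has mode (k−1)θ, so θ = 430/(k−1).
Need P(X < 858) = 0.95 with θ tied to k this way. Start at k = 2, θ = 430: P(X<858) ≈ 0.593.
Too low — raise k to concentrate. Iterating converges to k ≈ 6.81.
Then θ = 430/(6.81−1) ≈ 74.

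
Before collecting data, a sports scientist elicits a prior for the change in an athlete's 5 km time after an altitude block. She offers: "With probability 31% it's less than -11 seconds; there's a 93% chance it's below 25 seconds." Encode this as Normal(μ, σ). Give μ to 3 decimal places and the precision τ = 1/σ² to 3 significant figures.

μ = -1.946, τ = 0.003

The p-quantile of Normal(μ,σ) is μ + z_p·σ, with z_{0.31} = -0.4959 and z_{0.93} = 1.476.
Eliminate σ: μ = (z₂·x₁ − z₁·x₂)/(z₂ − z₁) = (1.476·-11 − (-0.4959)·25)/1.972 = -1.946.
Then σ = (x₂ − x₁)/(z₂ − z₁) = (25 − -11)/1.972 = 18.259.
Precision τ = 1/σ² = 1/18.26² = 0.003.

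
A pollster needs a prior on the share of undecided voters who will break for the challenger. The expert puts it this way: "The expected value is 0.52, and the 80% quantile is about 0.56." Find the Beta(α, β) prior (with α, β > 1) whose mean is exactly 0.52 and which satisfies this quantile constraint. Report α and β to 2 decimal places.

With mean 0.52 fixed, write α = 0.52s, β = 0.48s where s = α+β.
Need P(θ < 0.56) = 0.8 under Beta(0.52s, 0.48s). Normal approximation: (q−m)/√(m(1−m)/s) ≈ z_{0.8} = 0.842, so s ≈ 0.52·0.48·(0.842)²/(0.56−0.52)² = 110.5.
At s = 110.5: P(θ<0.56) ≈ 0.800. Adjusting to match 0.8 gives s ≈ 110.83.
So α = 0.52·110.83 ≈ 57.63, β = 0.48·110.83 ≈ 53.20.

α ≈ 57.63, β ≈ 53.20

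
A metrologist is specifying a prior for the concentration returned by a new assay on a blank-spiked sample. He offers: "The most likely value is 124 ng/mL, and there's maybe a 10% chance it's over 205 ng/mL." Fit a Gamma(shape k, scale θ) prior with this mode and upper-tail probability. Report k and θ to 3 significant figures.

k ≈ 8.47, θ ≈ 16.6

Gamma(k,θ) with k>1 has mode (k−1)θ, so θ = 124/(k−1).
Need P(X < 205) = 0.9 with θ tied to k this way. Start at k = 2, θ = 124: P(X<205) ≈ 0.492.
Too low — raise k to concentrate. Iterating converges to k ≈ 8.47.
Then θ = 124/(8.47−1) ≈ 16.6.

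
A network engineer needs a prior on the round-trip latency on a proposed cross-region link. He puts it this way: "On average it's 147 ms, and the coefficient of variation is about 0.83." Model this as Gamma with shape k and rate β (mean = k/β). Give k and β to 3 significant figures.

For Gamma(k, rate β): mean = k/β, variance = k/β², so CV = 1/√k.
CV = 0.83, hence k = 1/CV² = 1.45.
Then β = k/mean = 1.45/147 = 0.00987.

k ≈ 1.45, β ≈ 0.00987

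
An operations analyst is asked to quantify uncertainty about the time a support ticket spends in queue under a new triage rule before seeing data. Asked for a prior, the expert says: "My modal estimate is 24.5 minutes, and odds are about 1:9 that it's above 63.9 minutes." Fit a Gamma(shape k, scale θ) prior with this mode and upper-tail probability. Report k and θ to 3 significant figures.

k ≈ 3.09, θ ≈ 11.7

Gamma(k,θ) with k>1 has mode (k−1)θ, so θ = 24.5/(k−1).
Need P(X < 63.9) = 0.9 with θ tied to k this way. Start at k = 2, θ = 24.5: P(X<63.9) ≈ 0.734.
Too low — raise k to concentrate. Iterating converges to k ≈ 3.09.
Then θ = 24.5/(3.09−1) ≈ 11.7.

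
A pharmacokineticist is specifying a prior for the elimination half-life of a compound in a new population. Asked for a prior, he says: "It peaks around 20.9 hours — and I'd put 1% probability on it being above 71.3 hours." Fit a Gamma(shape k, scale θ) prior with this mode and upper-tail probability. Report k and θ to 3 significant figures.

k ≈ 3.9, θ ≈ 7.22

Gamma(k,θ) with k>1 has mode (k−1)θ, so θ = 20.9/(k−1).
Need P(X < 71.3) = 0.99 with θ tied to k this way. Start at k = 2, θ = 20.9: P(X<71.3) ≈ 0.854.
Too low — raise k to concentrate. Iterating converges to k ≈ 3.9.
Then θ = 20.9/(3.9−1) ≈ 7.22.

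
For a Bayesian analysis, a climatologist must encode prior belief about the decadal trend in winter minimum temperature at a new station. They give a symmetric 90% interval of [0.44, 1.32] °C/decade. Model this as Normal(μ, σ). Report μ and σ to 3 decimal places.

A symmetric 90% interval runs μ ± z·σ with z = 1.645.
Half-width = 0.44, so σ = 0.44/1.645 = 0.268.
μ is the interval midpoint, 0.880.

μ = 0.880, σ = 0.268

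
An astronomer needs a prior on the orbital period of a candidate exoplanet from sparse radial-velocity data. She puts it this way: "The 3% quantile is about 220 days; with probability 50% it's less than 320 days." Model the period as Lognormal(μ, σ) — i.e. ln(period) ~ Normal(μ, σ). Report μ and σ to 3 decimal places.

If T ~ Lognormal(μ,σ) then ln T ~ Normal(μ,σ), so the p-quantile of ln T is μ + z_p·σ.
ln(220) = 5.394 and ln(320) = 5.768; z_{0.03} = -1.881, z_{0.5} = 0.
σ = (5.768 − 5.394)/(0 − (-1.881)) = 0.199.
μ = 5.394 − (-1.881)·0.199 = 5.768.

μ ≈ 5.768, σ ≈ 0.199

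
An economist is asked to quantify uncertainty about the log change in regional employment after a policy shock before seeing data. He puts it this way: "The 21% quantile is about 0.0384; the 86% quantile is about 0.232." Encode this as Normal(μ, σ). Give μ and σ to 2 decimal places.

For Normal(μ,σ), the p-quantile is μ + z_p·σ. Here z_{0.21} = -0.8064, z_{0.86} = 1.08.
So 0.0384 = μ − 0.8064σ and 0.232 = μ + 1.08σ.
Subtracting: σ = (0.232 − 0.0384)/(1.08 − (-0.8064)) = 0.10.
Then μ = 0.0384 − (-0.8064)·0.10 = 0.12.

μ = 0.12, σ = 0.10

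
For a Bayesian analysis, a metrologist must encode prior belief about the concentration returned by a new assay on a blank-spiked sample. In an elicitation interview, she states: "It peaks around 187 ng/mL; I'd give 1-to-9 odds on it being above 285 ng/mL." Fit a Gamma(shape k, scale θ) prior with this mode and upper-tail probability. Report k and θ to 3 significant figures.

Gamma(k,θ) with k>1 has mode (k−1)θ, so θ = 187/(k−1).
Need P(X < 285) = 0.9 with θ tied to k this way. Start at k = 2, θ = 187: P(X<285) ≈ 0.450.
Too low — raise k to concentrate. Iterating converges to k ≈ 11.5.
Then θ = 187/(11.5−1) ≈ 17.8.

k ≈ 11.5, θ ≈ 17.8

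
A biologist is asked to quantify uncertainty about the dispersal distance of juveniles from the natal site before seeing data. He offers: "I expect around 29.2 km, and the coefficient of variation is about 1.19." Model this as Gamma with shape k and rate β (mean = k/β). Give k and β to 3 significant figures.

k ≈ 0.706, β ≈ 0.0242

For Gamma(k, rate β): mean = k/β, variance = k/β², so CV = 1/√k.
CV = 1.19, hence k = 1/CV² = 0.706.
Then β = k/mean = 0.706/29.2 = 0.0242.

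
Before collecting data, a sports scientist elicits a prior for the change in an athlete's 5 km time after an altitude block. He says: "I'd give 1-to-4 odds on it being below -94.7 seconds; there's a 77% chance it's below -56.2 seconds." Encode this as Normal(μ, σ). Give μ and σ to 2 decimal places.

μ = -74.20, σ = 24.36

The p-quantile of Normal(μ,σ) is μ + z_p·σ, with z_{0.2} = -0.8416 and z_{0.77} = 0.7388.
Eliminate σ: μ = (z₂·x₁ − z₁·x₂)/(z₂ − z₁) = (0.7388·-94.7 − (-0.8416)·-56.2)/1.58 = -74.20.
Then σ = (x₂ − x₁)/(z₂ − z₁) = (-56.2 − -94.7)/1.58 = 24.36.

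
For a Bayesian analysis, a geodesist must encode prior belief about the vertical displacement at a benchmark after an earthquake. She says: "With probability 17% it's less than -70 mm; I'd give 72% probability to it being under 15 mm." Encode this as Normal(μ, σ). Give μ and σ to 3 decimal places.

μ = -17.232, σ = 55.302

For Normal(μ,σ), the p-quantile is μ + z_p·σ. Here z_{0.17} = -0.9542, z_{0.72} = 0.5828.
So -70 = μ − 0.9542σ and 15 = μ + 0.5828σ.
Subtracting: σ = (15 − -70)/(0.5828 − (-0.9542)) = 55.302.
Then μ = -70 − (-0.9542)·55.302 = -17.232.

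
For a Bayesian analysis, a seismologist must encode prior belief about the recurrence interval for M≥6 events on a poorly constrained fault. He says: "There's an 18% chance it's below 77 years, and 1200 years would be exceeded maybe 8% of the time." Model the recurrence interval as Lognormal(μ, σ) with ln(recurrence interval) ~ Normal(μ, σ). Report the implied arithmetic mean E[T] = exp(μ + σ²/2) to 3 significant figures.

E[T] ≈ 458 years

If T ~ Lognormal(μ,σ) then ln T ~ Normal(μ,σ), so the p-quantile of ln T is μ + z_p·σ.
ln(77) = 4.344 and ln(1200) = 7.09; z_{0.18} = -0.9154, z_{0.92} = 1.405.
σ = (7.09 − 4.344)/(1.405 − (-0.9154)) = 1.184.
μ = 4.344 − (-0.9154)·1.184 = 5.427.
E[T] = exp(μ + σ²/2) = exp(5.427 + 0.7004) = 458 years.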